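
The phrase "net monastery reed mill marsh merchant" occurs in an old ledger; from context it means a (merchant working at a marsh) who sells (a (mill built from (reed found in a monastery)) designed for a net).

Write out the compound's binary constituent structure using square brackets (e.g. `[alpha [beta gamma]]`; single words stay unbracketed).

Overall it is a kind of merchant (specifically "marsh merchant"); the modifier is "net monastery reed mill".
Within "net monastery reed mill", the head is "mill" (specifically "monastery reed mill") and the modifier is "net".
Within "monastery reed mill", the head is "mill" and the modifier is "monastery reed".
Within "monastery reed", the head is "reed" and the modifier is "monastery".
Within "marsh merchant", the head is "merchant" and the modifier is "marsh".
Putting it together: [[net [[monastery reed] mill]] [marsh merchant]].

[[net [[monastery reed] mill]] [marsh merchant]]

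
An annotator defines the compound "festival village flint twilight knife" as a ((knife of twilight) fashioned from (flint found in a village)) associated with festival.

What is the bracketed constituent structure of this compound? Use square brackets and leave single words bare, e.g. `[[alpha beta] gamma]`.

[festival [[village flint] [twilight knife]]]

At the top level: head "knife" (specifically "village flint twilight knife"); modifier "festival".
"village flint twilight knife" → head "knife" (specifically "twilight knife"), modifier "village flint".
"village flint" → head "flint", modifier "village".
"twilight knife" → head "knife", modifier "twilight".
So the structure is [festival [[village flint] [twilight knife]]].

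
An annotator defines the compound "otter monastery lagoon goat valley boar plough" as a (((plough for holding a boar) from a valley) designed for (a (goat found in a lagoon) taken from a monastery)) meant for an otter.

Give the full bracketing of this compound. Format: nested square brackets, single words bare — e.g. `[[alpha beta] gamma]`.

Whole compound: head "plough" (specifically "monastery lagoon goat valley boar plough"), modifier "otter".
Within "monastery lagoon goat valley boar plough", the head is "plough" (specifically "valley boar plough") and the modifier is "monastery lagoon goat".
Within "monastery lagoon goat", the head is "goat" (specifically "lagoon goat") and the modifier is "monastery".
Within "lagoon goat", the head is "goat" and the modifier is "lagoon".
Within "valley boar plough", the head is "plough" (specifically "boar plough") and the modifier is "valley".
Within "boar plough", the head is "plough" and the modifier is "boar".
Assembled: [otter [[monastery [lagoon goat]] [valley [boar plough]]]].

[otter [[monastery [lagoon goat]] [valley [boar plough]]]]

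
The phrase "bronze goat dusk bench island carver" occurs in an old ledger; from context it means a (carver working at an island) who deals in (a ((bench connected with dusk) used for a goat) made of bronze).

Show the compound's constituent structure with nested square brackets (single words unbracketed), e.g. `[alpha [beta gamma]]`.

[[bronze [goat [dusk bench]]] [island carver]]

Whole compound: head "carver" (specifically "island carver"), modifier "bronze goat dusk bench".
"bronze goat dusk bench" → head "bench" (specifically "goat dusk bench"), modifier "bronze".
"goat dusk bench" → head "bench" (specifically "dusk bench"), modifier "goat".
"dusk bench" → head "bench", modifier "dusk".
"island carver" → head "carver", modifier "island".
Putting it together: [[bronze [goat [dusk bench]]] [island carver]].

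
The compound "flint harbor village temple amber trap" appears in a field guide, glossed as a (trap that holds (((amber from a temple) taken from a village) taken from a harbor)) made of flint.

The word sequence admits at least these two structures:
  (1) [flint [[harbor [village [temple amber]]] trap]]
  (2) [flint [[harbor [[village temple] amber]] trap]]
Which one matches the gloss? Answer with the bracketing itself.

The paraphrase's head is the "trap" part ("harbor village temple amber trap"); its modifier is "flint".
That top-level split, carried through the inner groups, gives [flint [[harbor [village [temple amber]]] trap]].

[flint [[harbor [village [temple amber]]] trap]]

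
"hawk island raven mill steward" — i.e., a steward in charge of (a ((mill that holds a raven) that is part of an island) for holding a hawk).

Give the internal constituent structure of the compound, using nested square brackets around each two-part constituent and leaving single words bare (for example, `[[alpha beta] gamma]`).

[[hawk [island [raven mill]]] steward]

Whole compound: head "steward", modifier "hawk island raven mill".
Inside "hawk island raven mill": head "mill" (specifically "island raven mill"), modifier "hawk".
Inside "island raven mill": head "mill" (specifically "raven mill"), modifier "island".
Inside "raven mill": head "mill", modifier "raven".
Putting it together: [[hawk [island [raven mill]]] steward].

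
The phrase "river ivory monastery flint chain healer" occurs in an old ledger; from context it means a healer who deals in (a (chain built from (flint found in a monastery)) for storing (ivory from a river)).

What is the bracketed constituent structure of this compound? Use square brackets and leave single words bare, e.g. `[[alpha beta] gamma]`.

The outermost head in the paraphrase is "healer", modified by "river ivory monastery flint chain".
Inside "river ivory monastery flint chain": head "chain" (specifically "monastery flint chain"), modifier "river ivory".
Inside "river ivory": head "ivory", modifier "river".
Inside "monastery flint chain": head "chain", modifier "monastery flint".
Inside "monastery flint": head "flint", modifier "monastery".
Putting it together: [[[river ivory] [[monastery flint] chain]] healer].

[[[river ivory] [[monastery flint] chain]] healer]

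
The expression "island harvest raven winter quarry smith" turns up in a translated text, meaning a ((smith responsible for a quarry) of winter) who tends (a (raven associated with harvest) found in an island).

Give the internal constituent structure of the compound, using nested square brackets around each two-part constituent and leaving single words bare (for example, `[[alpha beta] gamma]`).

The outermost head in the paraphrase is "smith" (specifically "winter quarry smith"), modified by "island harvest raven".
Inside "island harvest raven": head "raven" (specifically "harvest raven"), modifier "island".
Inside "harvest raven": head "raven", modifier "harvest".
Inside "winter quarry smith": head "smith" (specifically "quarry smith"), modifier "winter".
Inside "quarry smith": head "smith", modifier "quarry".
So the structure is [[island [harvest raven]] [winter [quarry smith]]].

[[island [harvest raven]] [winter [quarry smith]]]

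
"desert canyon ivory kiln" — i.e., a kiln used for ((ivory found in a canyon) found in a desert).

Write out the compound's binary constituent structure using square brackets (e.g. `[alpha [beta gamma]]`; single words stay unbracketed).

[[desert [canyon ivory]] kiln]

At the top level: head "kiln"; modifier "desert canyon ivory".
Within "desert canyon ivory", the head is "ivory" (specifically "canyon ivory") and the modifier is "desert".
Within "canyon ivory", the head is "ivory" and the modifier is "canyon".
Putting it together: [[desert [canyon ivory]] kiln].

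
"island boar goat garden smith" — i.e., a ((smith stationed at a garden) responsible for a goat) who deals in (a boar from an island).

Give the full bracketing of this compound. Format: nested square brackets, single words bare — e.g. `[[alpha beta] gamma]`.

The outermost head in the paraphrase is "smith" (specifically "goat garden smith"), modified by "island boar".
"island boar" → head "boar", modifier "island".
"goat garden smith" → head "smith" (specifically "garden smith"), modifier "goat".
"garden smith" → head "smith", modifier "garden".
Assembled: [[island boar] [goat [garden smith]]].

[[island boar] [goat [garden smith]]]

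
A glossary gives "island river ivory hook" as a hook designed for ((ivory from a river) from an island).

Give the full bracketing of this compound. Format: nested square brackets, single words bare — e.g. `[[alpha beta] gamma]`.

[[island [river ivory]] hook]

Whole compound: head "hook", modifier "island river ivory".
"island river ivory" → head "ivory" (specifically "river ivory"), modifier "island".
"river ivory" → head "ivory", modifier "river".
Assembled: [[island [river ivory]] hook].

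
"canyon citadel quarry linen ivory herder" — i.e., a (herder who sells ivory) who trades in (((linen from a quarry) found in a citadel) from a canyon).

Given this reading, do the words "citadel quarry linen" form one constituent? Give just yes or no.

yes

The paraphrase groups the words so that "citadel quarry linen" is one unit: it corresponds to a single parenthesized sub-phrase.
The full structure is [[canyon [citadel [quarry linen]]] [ivory herder]], in which [citadel quarry linen] is a constituent.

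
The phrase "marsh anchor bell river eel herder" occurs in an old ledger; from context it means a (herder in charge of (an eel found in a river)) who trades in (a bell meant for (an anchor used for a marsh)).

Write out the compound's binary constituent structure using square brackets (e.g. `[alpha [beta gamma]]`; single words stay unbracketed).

The outermost head in the paraphrase is "herder" (specifically "river eel herder"), modified by "marsh anchor bell".
Inside "marsh anchor bell": head "bell", modifier "marsh anchor".
Inside "marsh anchor": head "anchor", modifier "marsh".
Inside "river eel herder": head "herder", modifier "river eel".
Inside "river eel": head "eel", modifier "river".
Putting it together: [[[marsh anchor] bell] [[river eel] herder]].

[[[marsh anchor] bell] [[river eel] herder]]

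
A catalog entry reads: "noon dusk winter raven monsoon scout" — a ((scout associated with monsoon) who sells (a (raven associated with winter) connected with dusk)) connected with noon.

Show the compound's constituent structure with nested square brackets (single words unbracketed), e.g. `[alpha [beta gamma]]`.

[noon [[dusk [winter raven]] [monsoon scout]]]

Whole compound: head "scout" (specifically "dusk winter raven monsoon scout"), modifier "noon".
Within "dusk winter raven monsoon scout", the head is "scout" (specifically "monsoon scout") and the modifier is "dusk winter raven".
Within "dusk winter raven", the head is "raven" (specifically "winter raven") and the modifier is "dusk".
Within "winter raven", the head is "raven" and the modifier is "winter".
Within "monsoon scout", the head is "scout" and the modifier is "monsoon".
Assembled: [noon [[dusk [winter raven]] [monsoon scout]]].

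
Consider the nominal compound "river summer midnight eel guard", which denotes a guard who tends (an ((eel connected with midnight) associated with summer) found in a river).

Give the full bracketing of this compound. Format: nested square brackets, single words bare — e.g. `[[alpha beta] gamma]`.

[[river [summer [midnight eel]]] guard]

At the top level: head "guard"; modifier "river summer midnight eel".
"river summer midnight eel" → head "eel" (specifically "summer midnight eel"), modifier "river".
"summer midnight eel" → head "eel" (specifically "midnight eel"), modifier "summer".
"midnight eel" → head "eel", modifier "midnight".
Putting it together: [[river [summer [midnight eel]]] guard].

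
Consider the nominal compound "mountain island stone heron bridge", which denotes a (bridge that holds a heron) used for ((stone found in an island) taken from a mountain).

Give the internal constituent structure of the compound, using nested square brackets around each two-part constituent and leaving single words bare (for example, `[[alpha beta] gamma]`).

[[mountain [island stone]] [heron bridge]]

Whole compound: head "bridge" (specifically "heron bridge"), modifier "mountain island stone".
Inside "mountain island stone": head "stone" (specifically "island stone"), modifier "mountain".
Inside "island stone": head "stone", modifier "island".
Inside "heron bridge": head "bridge", modifier "heron".
So the structure is [[mountain [island stone]] [heron bridge]].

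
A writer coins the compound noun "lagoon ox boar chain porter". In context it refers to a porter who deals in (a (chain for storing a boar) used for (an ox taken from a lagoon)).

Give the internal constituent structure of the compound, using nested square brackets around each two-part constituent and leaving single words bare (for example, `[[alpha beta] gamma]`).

Whole compound: head "porter", modifier "lagoon ox boar chain".
Inside "lagoon ox boar chain": head "chain" (specifically "boar chain"), modifier "lagoon ox".
Inside "lagoon ox": head "ox", modifier "lagoon".
Inside "boar chain": head "chain", modifier "boar".
So the structure is [[[lagoon ox] [boar chain]] porter].

[[[lagoon ox] [boar chain]] porter]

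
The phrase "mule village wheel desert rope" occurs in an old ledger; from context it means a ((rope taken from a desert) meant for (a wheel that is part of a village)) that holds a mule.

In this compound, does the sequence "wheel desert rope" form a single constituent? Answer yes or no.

The top-level split is [mule] [village wheel desert rope]; the full structure is [mule [[village wheel] [desert rope]]].
"wheel desert rope" straddles a constituent boundary, so it is not a single unit.

no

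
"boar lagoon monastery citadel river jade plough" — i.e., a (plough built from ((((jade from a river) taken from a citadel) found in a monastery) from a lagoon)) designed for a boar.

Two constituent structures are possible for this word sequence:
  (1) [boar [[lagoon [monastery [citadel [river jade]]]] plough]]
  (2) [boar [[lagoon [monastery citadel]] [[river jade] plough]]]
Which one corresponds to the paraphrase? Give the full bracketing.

The paraphrase's head is the "plough" part ("lagoon monastery citadel river jade plough"); its modifier is "boar".
That top-level split, carried through the inner groups, gives [boar [[lagoon [monastery [citadel [river jade]]]] plough]].

[boar [[lagoon [monastery [citadel [river jade]]]] plough]]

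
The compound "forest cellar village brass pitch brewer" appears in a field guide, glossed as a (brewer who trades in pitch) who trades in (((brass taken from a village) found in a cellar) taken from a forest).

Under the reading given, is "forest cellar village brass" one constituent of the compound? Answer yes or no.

The paraphrase groups the words so that "forest cellar village brass" is one unit: it corresponds to a single parenthesized sub-phrase.
The full structure is [[forest [cellar [village brass]]] [pitch brewer]], in which [forest cellar village brass] is a constituent.

yes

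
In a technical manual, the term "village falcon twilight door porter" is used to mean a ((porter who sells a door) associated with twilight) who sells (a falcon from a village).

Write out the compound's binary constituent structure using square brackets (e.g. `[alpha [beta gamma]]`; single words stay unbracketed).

[[village falcon] [twilight [door porter]]]

At the top level: head "porter" (specifically "twilight door porter"); modifier "village falcon".
Within "village falcon", the head is "falcon" and the modifier is "village".
Within "twilight door porter", the head is "porter" (specifically "door porter") and the modifier is "twilight".
Within "door porter", the head is "porter" and the modifier is "door".
Assembled: [[village falcon] [twilight [door porter]]].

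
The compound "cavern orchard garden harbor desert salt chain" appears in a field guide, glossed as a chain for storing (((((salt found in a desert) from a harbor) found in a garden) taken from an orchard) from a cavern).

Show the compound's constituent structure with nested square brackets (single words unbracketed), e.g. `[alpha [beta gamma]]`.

At the top level: head "chain"; modifier "cavern orchard garden harbor desert salt".
Inside "cavern orchard garden harbor desert salt": head "salt" (specifically "orchard garden harbor desert salt"), modifier "cavern".
Inside "orchard garden harbor desert salt": head "salt" (specifically "garden harbor desert salt"), modifier "orchard".
Inside "garden harbor desert salt": head "salt" (specifically "harbor desert salt"), modifier "garden".
Inside "harbor desert salt": head "salt" (specifically "desert salt"), modifier "harbor".
Inside "desert salt": head "salt", modifier "desert".
So the structure is [[cavern [orchard [garden [harbor [desert salt]]]]] chain].

[[cavern [orchard [garden [harbor [desert salt]]]]] chain]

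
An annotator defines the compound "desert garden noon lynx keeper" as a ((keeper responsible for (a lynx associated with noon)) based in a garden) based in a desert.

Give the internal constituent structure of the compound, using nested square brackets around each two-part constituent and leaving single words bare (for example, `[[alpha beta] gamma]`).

[desert [garden [[noon lynx] keeper]]]

At the top level: head "keeper" (specifically "garden noon lynx keeper"); modifier "desert".
Within "garden noon lynx keeper", the head is "keeper" (specifically "noon lynx keeper") and the modifier is "garden".
Within "noon lynx keeper", the head is "keeper" and the modifier is "noon lynx".
Within "noon lynx", the head is "lynx" and the modifier is "noon".
So the structure is [desert [garden [[noon lynx] keeper]]].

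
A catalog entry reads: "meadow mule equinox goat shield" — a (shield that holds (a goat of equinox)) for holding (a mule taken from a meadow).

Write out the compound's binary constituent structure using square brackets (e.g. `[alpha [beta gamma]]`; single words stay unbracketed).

[[meadow mule] [[equinox goat] shield]]

The outermost head in the paraphrase is "shield" (specifically "equinox goat shield"), modified by "meadow mule".
"meadow mule" → head "mule", modifier "meadow".
"equinox goat shield" → head "shield", modifier "equinox goat".
"equinox goat" → head "goat", modifier "equinox".
So the structure is [[meadow mule] [[equinox goat] shield]].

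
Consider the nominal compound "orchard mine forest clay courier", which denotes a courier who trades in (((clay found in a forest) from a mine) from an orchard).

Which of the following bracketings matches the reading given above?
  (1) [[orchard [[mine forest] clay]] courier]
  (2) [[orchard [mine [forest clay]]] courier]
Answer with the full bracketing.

The paraphrase's head is the "courier" part ("courier"); its modifier is "orchard mine forest clay".
That top-level split, carried through the inner groups, gives [[orchard [mine [forest clay]]] courier].

[[orchard [mine [forest clay]]] courier]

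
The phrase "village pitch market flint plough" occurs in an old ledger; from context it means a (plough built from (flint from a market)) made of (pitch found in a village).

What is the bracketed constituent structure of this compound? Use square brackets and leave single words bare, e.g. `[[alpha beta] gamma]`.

Whole compound: head "plough" (specifically "market flint plough"), modifier "village pitch".
"village pitch" → head "pitch", modifier "village".
"market flint plough" → head "plough", modifier "market flint".
"market flint" → head "flint", modifier "market".
So the structure is [[village pitch] [[market flint] plough]].

[[village pitch] [[market flint] plough]]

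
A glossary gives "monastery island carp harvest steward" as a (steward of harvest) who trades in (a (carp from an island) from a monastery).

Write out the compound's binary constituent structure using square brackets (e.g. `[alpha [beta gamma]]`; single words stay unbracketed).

[[monastery [island carp]] [harvest steward]]

At the top level: head "steward" (specifically "harvest steward"); modifier "monastery island carp".
Inside "monastery island carp": head "carp" (specifically "island carp"), modifier "monastery".
Inside "island carp": head "carp", modifier "island".
Inside "harvest steward": head "steward", modifier "harvest".
So the structure is [[monastery [island carp]] [harvest steward]].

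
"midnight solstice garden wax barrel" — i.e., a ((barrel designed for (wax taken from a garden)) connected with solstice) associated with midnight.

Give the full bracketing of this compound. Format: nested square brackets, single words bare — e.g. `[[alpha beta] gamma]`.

[midnight [solstice [[garden wax] barrel]]]

Whole compound: head "barrel" (specifically "solstice garden wax barrel"), modifier "midnight".
Within "solstice garden wax barrel", the head is "barrel" (specifically "garden wax barrel") and the modifier is "solstice".
Within "garden wax barrel", the head is "barrel" and the modifier is "garden wax".
Within "garden wax", the head is "wax" and the modifier is "garden".
Assembled: [midnight [solstice [[garden wax] barrel]]].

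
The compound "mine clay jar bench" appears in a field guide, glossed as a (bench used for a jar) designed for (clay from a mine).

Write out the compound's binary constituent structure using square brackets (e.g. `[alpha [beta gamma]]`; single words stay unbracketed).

[[mine clay] [jar bench]]

Overall it is a kind of bench (specifically "jar bench"); the modifier is "mine clay".
Within "mine clay", the head is "clay" and the modifier is "mine".
Within "jar bench", the head is "bench" and the modifier is "jar".
So the structure is [[mine clay] [jar bench]].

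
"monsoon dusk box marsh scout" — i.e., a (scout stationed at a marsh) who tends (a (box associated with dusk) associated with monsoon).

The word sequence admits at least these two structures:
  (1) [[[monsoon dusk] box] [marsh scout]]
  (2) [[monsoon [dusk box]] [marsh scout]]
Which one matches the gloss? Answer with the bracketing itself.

[[monsoon [dusk box]] [marsh scout]]

The paraphrase's head is the "scout" part ("marsh scout"); its modifier is "monsoon dusk box".
That top-level split, carried through the inner groups, gives [[monsoon [dusk box]] [marsh scout]].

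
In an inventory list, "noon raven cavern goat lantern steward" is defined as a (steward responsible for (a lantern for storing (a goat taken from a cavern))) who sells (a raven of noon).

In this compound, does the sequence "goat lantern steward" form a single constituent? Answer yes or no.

The top-level split is [noon raven] [cavern goat lantern steward]; the full structure is [[noon raven] [[[cavern goat] lantern] steward]].
"goat lantern steward" straddles a constituent boundary, so it is not a single unit.

no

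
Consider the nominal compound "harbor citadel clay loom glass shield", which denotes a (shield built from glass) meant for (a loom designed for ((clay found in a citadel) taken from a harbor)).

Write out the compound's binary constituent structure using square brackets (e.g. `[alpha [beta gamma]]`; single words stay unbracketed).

Overall it is a kind of shield (specifically "glass shield"); the modifier is "harbor citadel clay loom".
Inside "harbor citadel clay loom": head "loom", modifier "harbor citadel clay".
Inside "harbor citadel clay": head "clay" (specifically "citadel clay"), modifier "harbor".
Inside "citadel clay": head "clay", modifier "citadel".
Inside "glass shield": head "shield", modifier "glass".
Assembled: [[[harbor [citadel clay]] loom] [glass shield]].

[[[harbor [citadel clay]] loom] [glass shield]]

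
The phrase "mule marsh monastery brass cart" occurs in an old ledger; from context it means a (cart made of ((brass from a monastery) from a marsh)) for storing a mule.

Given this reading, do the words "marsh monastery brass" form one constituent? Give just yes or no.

yes

The paraphrase groups the words so that "marsh monastery brass" is one unit: it corresponds to a single parenthesized sub-phrase.
The full structure is [mule [[marsh [monastery brass]] cart]], in which [marsh monastery brass] is a constituent.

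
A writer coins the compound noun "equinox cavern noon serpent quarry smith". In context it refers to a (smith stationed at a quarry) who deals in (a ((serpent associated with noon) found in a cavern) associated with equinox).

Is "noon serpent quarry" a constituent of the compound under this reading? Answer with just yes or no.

The top-level split is [equinox cavern noon serpent] [quarry smith]; the full structure is [[equinox [cavern [noon serpent]]] [quarry smith]].
"noon serpent quarry" straddles a constituent boundary, so it is not a single unit.

no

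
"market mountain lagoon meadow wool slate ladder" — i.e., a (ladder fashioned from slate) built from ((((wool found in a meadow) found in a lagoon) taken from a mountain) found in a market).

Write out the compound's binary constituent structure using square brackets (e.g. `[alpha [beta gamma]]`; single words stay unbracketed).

At the top level: head "ladder" (specifically "slate ladder"); modifier "market mountain lagoon meadow wool".
Within "market mountain lagoon meadow wool", the head is "wool" (specifically "mountain lagoon meadow wool") and the modifier is "market".
Within "mountain lagoon meadow wool", the head is "wool" (specifically "lagoon meadow wool") and the modifier is "mountain".
Within "lagoon meadow wool", the head is "wool" (specifically "meadow wool") and the modifier is "lagoon".
Within "meadow wool", the head is "wool" and the modifier is "meadow".
Within "slate ladder", the head is "ladder" and the modifier is "slate".
Putting it together: [[market [mountain [lagoon [meadow wool]]]] [slate ladder]].

[[market [mountain [lagoon [meadow wool]]]] [slate ladder]]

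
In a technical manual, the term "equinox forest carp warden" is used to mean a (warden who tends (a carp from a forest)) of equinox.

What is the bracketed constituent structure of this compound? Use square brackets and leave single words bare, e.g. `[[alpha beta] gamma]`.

Overall it is a kind of warden (specifically "forest carp warden"); the modifier is "equinox".
"forest carp warden" → head "warden", modifier "forest carp".
"forest carp" → head "carp", modifier "forest".
Putting it together: [equinox [[forest carp] warden]].

[equinox [[forest carp] warden]]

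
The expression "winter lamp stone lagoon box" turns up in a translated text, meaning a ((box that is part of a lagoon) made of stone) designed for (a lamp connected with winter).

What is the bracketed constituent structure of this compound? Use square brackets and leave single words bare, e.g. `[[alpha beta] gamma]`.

[[winter lamp] [stone [lagoon box]]]

The outermost head in the paraphrase is "box" (specifically "stone lagoon box"), modified by "winter lamp".
Inside "winter lamp": head "lamp", modifier "winter".
Inside "stone lagoon box": head "box" (specifically "lagoon box"), modifier "stone".
Inside "lagoon box": head "box", modifier "lagoon".
Putting it together: [[winter lamp] [stone [lagoon box]]].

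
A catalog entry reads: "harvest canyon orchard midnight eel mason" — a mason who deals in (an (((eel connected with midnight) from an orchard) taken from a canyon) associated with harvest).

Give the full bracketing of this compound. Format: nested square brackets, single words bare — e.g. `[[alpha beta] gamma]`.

[[harvest [canyon [orchard [midnight eel]]]] mason]

At the top level: head "mason"; modifier "harvest canyon orchard midnight eel".
Within "harvest canyon orchard midnight eel", the head is "eel" (specifically "canyon orchard midnight eel") and the modifier is "harvest".
Within "canyon orchard midnight eel", the head is "eel" (specifically "orchard midnight eel") and the modifier is "canyon".
Within "orchard midnight eel", the head is "eel" (specifically "midnight eel") and the modifier is "orchard".
Within "midnight eel", the head is "eel" and the modifier is "midnight".
Putting it together: [[harvest [canyon [orchard [midnight eel]]]] mason].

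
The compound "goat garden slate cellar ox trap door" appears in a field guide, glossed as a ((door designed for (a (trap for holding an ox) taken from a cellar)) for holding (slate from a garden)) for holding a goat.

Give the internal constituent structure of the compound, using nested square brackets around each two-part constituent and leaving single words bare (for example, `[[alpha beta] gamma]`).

At the top level: head "door" (specifically "garden slate cellar ox trap door"); modifier "goat".
Within "garden slate cellar ox trap door", the head is "door" (specifically "cellar ox trap door") and the modifier is "garden slate".
Within "garden slate", the head is "slate" and the modifier is "garden".
Within "cellar ox trap door", the head is "door" and the modifier is "cellar ox trap".
Within "cellar ox trap", the head is "trap" (specifically "ox trap") and the modifier is "cellar".
Within "ox trap", the head is "trap" and the modifier is "ox".
Putting it together: [goat [[garden slate] [[cellar [ox trap]] door]]].

[goat [[garden slate] [[cellar [ox trap]] door]]]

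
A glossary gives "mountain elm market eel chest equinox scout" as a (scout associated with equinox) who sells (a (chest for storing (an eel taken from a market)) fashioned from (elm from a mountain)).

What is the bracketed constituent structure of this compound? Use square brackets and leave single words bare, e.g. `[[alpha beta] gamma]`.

The outermost head in the paraphrase is "scout" (specifically "equinox scout"), modified by "mountain elm market eel chest".
Within "mountain elm market eel chest", the head is "chest" (specifically "market eel chest") and the modifier is "mountain elm".
Within "mountain elm", the head is "elm" and the modifier is "mountain".
Within "market eel chest", the head is "chest" and the modifier is "market eel".
Within "market eel", the head is "eel" and the modifier is "market".
Within "equinox scout", the head is "scout" and the modifier is "equinox".
So the structure is [[[mountain elm] [[market eel] chest]] [equinox scout]].

[[[mountain elm] [[market eel] chest]] [equinox scout]]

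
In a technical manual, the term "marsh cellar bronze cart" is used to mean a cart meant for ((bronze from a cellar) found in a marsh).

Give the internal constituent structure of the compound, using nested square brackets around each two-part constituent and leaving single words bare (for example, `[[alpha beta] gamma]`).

Overall it is a kind of cart; the modifier is "marsh cellar bronze".
Inside "marsh cellar bronze": head "bronze" (specifically "cellar bronze"), modifier "marsh".
Inside "cellar bronze": head "bronze", modifier "cellar".
Assembled: [[marsh [cellar bronze]] cart].

[[marsh [cellar bronze]] cart]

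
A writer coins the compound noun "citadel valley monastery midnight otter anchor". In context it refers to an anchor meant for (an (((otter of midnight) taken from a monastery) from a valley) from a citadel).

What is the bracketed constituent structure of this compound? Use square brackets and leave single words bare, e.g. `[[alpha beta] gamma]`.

[[citadel [valley [monastery [midnight otter]]]] anchor]

Overall it is a kind of anchor; the modifier is "citadel valley monastery midnight otter".
Within "citadel valley monastery midnight otter", the head is "otter" (specifically "valley monastery midnight otter") and the modifier is "citadel".
Within "valley monastery midnight otter", the head is "otter" (specifically "monastery midnight otter") and the modifier is "valley".
Within "monastery midnight otter", the head is "otter" (specifically "midnight otter") and the modifier is "monastery".
Within "midnight otter", the head is "otter" and the modifier is "midnight".
So the structure is [[citadel [valley [monastery [midnight otter]]]] anchor].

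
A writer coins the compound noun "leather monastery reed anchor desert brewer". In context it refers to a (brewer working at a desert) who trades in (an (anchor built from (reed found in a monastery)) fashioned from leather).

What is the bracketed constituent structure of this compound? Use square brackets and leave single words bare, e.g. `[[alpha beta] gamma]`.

Overall it is a kind of brewer (specifically "desert brewer"); the modifier is "leather monastery reed anchor".
Inside "leather monastery reed anchor": head "anchor" (specifically "monastery reed anchor"), modifier "leather".
Inside "monastery reed anchor": head "anchor", modifier "monastery reed".
Inside "monastery reed": head "reed", modifier "monastery".
Inside "desert brewer": head "brewer", modifier "desert".
Assembled: [[leather [[monastery reed] anchor]] [desert brewer]].

[[leather [[monastery reed] anchor]] [desert brewer]]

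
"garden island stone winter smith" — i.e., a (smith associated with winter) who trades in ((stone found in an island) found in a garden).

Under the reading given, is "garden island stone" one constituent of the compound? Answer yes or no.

yes

The paraphrase groups the words so that "garden island stone" is one unit: it corresponds to a single parenthesized sub-phrase.
The full structure is [[garden [island stone]] [winter smith]], in which [garden island stone] is a constituent.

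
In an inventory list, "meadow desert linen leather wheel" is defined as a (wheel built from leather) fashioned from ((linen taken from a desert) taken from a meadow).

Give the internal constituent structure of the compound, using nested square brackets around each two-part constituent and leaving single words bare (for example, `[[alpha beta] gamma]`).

[[meadow [desert linen]] [leather wheel]]

Whole compound: head "wheel" (specifically "leather wheel"), modifier "meadow desert linen".
"meadow desert linen" → head "linen" (specifically "desert linen"), modifier "meadow".
"desert linen" → head "linen", modifier "desert".
"leather wheel" → head "wheel", modifier "leather".
So the structure is [[meadow [desert linen]] [leather wheel]].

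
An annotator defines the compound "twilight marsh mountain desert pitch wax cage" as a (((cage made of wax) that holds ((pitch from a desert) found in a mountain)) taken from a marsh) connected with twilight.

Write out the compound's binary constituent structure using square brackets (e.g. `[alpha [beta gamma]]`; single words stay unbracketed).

[twilight [marsh [[mountain [desert pitch]] [wax cage]]]]

At the top level: head "cage" (specifically "marsh mountain desert pitch wax cage"); modifier "twilight".
Inside "marsh mountain desert pitch wax cage": head "cage" (specifically "mountain desert pitch wax cage"), modifier "marsh".
Inside "mountain desert pitch wax cage": head "cage" (specifically "wax cage"), modifier "mountain desert pitch".
Inside "mountain desert pitch": head "pitch" (specifically "desert pitch"), modifier "mountain".
Inside "desert pitch": head "pitch", modifier "desert".
Inside "wax cage": head "cage", modifier "wax".
Putting it together: [twilight [marsh [[mountain [desert pitch]] [wax cage]]]].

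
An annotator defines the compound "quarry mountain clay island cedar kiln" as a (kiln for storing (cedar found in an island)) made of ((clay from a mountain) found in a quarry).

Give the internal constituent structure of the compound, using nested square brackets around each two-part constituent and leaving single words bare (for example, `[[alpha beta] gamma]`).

[[quarry [mountain clay]] [[island cedar] kiln]]

At the top level: head "kiln" (specifically "island cedar kiln"); modifier "quarry mountain clay".
"quarry mountain clay" → head "clay" (specifically "mountain clay"), modifier "quarry".
"mountain clay" → head "clay", modifier "mountain".
"island cedar kiln" → head "kiln", modifier "island cedar".
"island cedar" → head "cedar", modifier "island".
Putting it together: [[quarry [mountain clay]] [[island cedar] kiln]].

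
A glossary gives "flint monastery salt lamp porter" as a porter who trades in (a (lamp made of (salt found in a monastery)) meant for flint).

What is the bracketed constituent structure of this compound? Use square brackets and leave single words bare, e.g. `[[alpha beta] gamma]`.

Whole compound: head "porter", modifier "flint monastery salt lamp".
Within "flint monastery salt lamp", the head is "lamp" (specifically "monastery salt lamp") and the modifier is "flint".
Within "monastery salt lamp", the head is "lamp" and the modifier is "monastery salt".
Within "monastery salt", the head is "salt" and the modifier is "monastery".
Assembled: [[flint [[monastery salt] lamp]] porter].

[[flint [[monastery salt] lamp]] porter]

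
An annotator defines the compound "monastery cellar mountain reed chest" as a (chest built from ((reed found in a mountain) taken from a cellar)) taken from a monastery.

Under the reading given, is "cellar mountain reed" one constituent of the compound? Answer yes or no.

yes

The paraphrase groups the words so that "cellar mountain reed" is one unit: it corresponds to a single parenthesized sub-phrase.
The full structure is [monastery [[cellar [mountain reed]] chest]], in which [cellar mountain reed] is a constituent.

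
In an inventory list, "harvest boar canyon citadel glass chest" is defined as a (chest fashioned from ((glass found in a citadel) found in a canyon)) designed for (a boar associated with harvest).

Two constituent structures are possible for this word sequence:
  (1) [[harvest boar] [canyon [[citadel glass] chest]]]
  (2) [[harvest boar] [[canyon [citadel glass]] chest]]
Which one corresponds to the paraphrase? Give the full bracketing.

The paraphrase's head is the "chest" part ("canyon citadel glass chest"); its modifier is "harvest boar".
That top-level split, carried through the inner groups, gives [[harvest boar] [[canyon [citadel glass]] chest]].

[[harvest boar] [[canyon [citadel glass]] chest]]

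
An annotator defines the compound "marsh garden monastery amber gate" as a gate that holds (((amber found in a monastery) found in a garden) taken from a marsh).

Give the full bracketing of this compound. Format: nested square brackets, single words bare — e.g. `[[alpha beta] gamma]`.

[[marsh [garden [monastery amber]]] gate]

Whole compound: head "gate", modifier "marsh garden monastery amber".
"marsh garden monastery amber" → head "amber" (specifically "garden monastery amber"), modifier "marsh".
"garden monastery amber" → head "amber" (specifically "monastery amber"), modifier "garden".
"monastery amber" → head "amber", modifier "monastery".
Assembled: [[marsh [garden [monastery amber]]] gate].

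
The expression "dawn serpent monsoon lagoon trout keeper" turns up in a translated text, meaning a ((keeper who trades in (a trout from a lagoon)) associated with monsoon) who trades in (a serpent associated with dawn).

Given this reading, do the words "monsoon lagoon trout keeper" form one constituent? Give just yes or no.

The paraphrase groups the words so that "monsoon lagoon trout keeper" is one unit: it corresponds to a single parenthesized sub-phrase.
The full structure is [[dawn serpent] [monsoon [[lagoon trout] keeper]]], in which [monsoon lagoon trout keeper] is a constituent.

yes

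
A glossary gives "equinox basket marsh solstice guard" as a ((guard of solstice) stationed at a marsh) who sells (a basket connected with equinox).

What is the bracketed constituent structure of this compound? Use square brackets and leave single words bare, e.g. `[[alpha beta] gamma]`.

Whole compound: head "guard" (specifically "marsh solstice guard"), modifier "equinox basket".
"equinox basket" → head "basket", modifier "equinox".
"marsh solstice guard" → head "guard" (specifically "solstice guard"), modifier "marsh".
"solstice guard" → head "guard", modifier "solstice".
So the structure is [[equinox basket] [marsh [solstice guard]]].

[[equinox basket] [marsh [solstice guard]]]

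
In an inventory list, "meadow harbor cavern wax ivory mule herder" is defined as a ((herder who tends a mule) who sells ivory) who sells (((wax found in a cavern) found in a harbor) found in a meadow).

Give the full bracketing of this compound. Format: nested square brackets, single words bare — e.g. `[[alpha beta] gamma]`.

[[meadow [harbor [cavern wax]]] [ivory [mule herder]]]

Whole compound: head "herder" (specifically "ivory mule herder"), modifier "meadow harbor cavern wax".
Within "meadow harbor cavern wax", the head is "wax" (specifically "harbor cavern wax") and the modifier is "meadow".
Within "harbor cavern wax", the head is "wax" (specifically "cavern wax") and the modifier is "harbor".
Within "cavern wax", the head is "wax" and the modifier is "cavern".
Within "ivory mule herder", the head is "herder" (specifically "mule herder") and the modifier is "ivory".
Within "mule herder", the head is "herder" and the modifier is "mule".
Assembled: [[meadow [harbor [cavern wax]]] [ivory [mule herder]]].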